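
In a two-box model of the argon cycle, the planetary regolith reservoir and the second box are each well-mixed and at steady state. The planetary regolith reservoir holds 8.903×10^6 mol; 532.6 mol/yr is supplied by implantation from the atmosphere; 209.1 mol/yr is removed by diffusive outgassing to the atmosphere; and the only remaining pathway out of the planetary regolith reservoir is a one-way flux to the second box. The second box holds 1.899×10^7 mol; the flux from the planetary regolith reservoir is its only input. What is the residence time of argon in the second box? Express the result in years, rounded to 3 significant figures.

Balance the planetary regolith reservoir: ΣF_in = 532.60 mol/yr.
Flux to the second box = ΣF_in − (209.1) = 323.50 mol/yr.
At steady state the output of the second box equals its input, 323.50 mol/yr.
τ = M / F = 1.899×10^7 / 323.50 = 58700 yr.

58700 yr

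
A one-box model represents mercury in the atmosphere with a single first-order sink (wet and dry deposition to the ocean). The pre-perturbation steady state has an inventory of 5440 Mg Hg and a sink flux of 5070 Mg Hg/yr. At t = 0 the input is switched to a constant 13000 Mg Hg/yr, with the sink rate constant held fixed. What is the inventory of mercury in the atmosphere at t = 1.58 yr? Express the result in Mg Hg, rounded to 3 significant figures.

12000 Mg Hg

Residence time τ = M₀/F₀ = 1.073 yr. The eventual steady state is M_∞ = M₀·(F₁/F₀) = 5440 × 13000/5070 = 13949 Mg Hg.
The anomaly ΔM(t) = M(t) − M_∞ decays as ΔM₀·e^(−t/τ) with ΔM₀ = 5440 − 13949 = −8509 Mg Hg.
At t = 1.58 yr, e^(−t/τ) = e^(−1.473) = 0.2293, so ΔM = −1951 Mg Hg and M = 13949 − 1951 = 11997 Mg Hg.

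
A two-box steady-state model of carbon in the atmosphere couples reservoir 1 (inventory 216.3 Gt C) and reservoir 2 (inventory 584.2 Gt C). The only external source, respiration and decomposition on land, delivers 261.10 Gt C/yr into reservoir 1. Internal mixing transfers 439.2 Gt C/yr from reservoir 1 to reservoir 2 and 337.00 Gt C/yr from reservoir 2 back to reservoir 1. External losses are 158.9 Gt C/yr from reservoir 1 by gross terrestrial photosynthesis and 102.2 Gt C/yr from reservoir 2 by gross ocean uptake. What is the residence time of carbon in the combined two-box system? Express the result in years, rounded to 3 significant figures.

Treat the two boxes together as one reservoir: the mixing fluxes between them are internal recycling, so τ = ΣM / Σ(external losses).
M_total = 216.3 + 584.2 = 800.50 Gt C.
ΣF_external_out = 158.9 + 102.2 = 261.10 Gt C/yr.
τ = M_total / ΣF_ext = 800.50 / 261.10 = 3.066 yr.

3.07 yr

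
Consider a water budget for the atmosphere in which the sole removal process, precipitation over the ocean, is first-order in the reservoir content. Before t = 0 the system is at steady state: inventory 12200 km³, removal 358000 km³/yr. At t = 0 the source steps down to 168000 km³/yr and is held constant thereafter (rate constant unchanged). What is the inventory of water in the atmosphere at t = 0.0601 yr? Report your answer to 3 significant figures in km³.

6840 km³

τ = M₀/F₀ = 12200/358000 = 0.03408 yr; rate constant k = 1/τ.
New steady state M_∞ = F₁/k = F₁·τ = 168000 × 0.03408 = 5725.1 km³.
M(t) = M_∞ + (M₀ − M_∞)·e^(−t/τ); t/τ = 0.0601/0.03408 = 1.764, so e^(−t/τ) = 0.1714.
M(t) = 5725.1 + 6475 × 0.1714 = 6835.1 km³.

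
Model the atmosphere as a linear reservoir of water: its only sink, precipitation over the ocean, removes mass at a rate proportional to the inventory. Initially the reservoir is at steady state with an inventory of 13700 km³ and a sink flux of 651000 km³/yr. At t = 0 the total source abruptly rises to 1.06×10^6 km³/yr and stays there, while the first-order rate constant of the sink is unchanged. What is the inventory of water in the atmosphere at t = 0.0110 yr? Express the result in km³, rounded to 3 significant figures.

Residence time τ = M₀/F₀ = 0.02104 yr. The eventual steady state is M_∞ = M₀·(F₁/F₀) = 13700 × 1.06×10^6/651000 = 22307 km³.
The anomaly ΔM(t) = M(t) − M_∞ decays as ΔM₀·e^(−t/τ) with ΔM₀ = 13700 − 22307 = −8607 km³.
At t = 0.0110 yr, e^(−t/τ) = e^(−0.5227) = 0.5929, so ΔM = −5103 km³ and M = 22307 − 5103 = 17204 km³.

17200 km³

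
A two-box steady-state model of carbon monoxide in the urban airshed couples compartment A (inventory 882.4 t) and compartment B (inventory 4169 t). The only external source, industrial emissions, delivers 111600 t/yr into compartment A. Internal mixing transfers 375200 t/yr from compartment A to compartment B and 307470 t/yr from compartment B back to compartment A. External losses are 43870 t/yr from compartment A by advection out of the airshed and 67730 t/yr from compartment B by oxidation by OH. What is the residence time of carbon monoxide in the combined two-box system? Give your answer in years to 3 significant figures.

Treat the two boxes together as one reservoir: the mixing fluxes between them are internal recycling, so τ = ΣM / Σ(external losses).
M_total = 882.4 + 4169 = 5051.4 t.
ΣF_external_out = 43870 + 67730 = 111600 t/yr.
τ = M_total / ΣF_ext = 5051.4 / 111600 = 0.04526 yr.

0.0453 yr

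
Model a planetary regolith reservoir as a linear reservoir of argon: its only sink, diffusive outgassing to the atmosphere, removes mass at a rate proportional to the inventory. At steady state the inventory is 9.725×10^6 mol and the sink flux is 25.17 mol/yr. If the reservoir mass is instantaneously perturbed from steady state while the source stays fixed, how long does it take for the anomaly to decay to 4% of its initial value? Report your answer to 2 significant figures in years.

1.2×10^6 yr

For a linear reservoir the anomaly decays as exp(−t/τ) with τ = M/F = 9.725×10^6/25.17 = 386400 yr.
exp(−t/τ) = 0.04 ⇒ t = −τ ln(0.04) = 386400 × 3.219 = 1.244×10^6 yr.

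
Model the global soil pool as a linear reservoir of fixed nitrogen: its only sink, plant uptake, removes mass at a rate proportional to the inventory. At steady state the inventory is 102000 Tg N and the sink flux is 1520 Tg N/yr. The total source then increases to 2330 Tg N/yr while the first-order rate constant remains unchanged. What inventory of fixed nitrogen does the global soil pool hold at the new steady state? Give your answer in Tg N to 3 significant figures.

Rate constant k = F/M = 1520 / 102000 = 0.01490 yr⁻¹.
At the new steady state, source = k·M_new ⇒ M_new = 2330 / 0.01490 = 156400 Tg N.
(Equivalently M_new = M × F_new/F_old = 102000 × 2330/1520.)

156000 Tg N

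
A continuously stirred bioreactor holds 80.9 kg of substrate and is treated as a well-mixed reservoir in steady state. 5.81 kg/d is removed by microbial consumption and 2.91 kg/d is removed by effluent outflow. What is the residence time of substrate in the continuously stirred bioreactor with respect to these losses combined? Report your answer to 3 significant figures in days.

Total removal = 5.810 + 2.910 = 8.7200 kg/d.
τ = M / ΣF_out = 80.9 / 8.7200 = 9.278 d.

9.28 d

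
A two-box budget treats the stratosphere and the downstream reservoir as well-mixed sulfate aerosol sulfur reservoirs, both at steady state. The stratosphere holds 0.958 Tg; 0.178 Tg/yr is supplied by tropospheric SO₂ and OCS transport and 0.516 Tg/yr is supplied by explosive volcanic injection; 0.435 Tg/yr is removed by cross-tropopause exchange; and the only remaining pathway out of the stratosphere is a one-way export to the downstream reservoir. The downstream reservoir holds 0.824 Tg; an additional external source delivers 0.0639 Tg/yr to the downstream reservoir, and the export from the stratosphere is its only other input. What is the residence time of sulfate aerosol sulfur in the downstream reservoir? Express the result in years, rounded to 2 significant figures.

Balance the stratosphere: ΣF_in = 0.178 + 0.516 = 0.69400 Tg/yr.
Export to the downstream reservoir = ΣF_in − (0.435) = 0.25900 Tg/yr.
Total input to the downstream reservoir = 0.25900 + 0.0639 = 0.32290 Tg/yr; at steady state this equals its total output.
τ = M / F = 0.824 / 0.32290 = 2.552 yr.

2.6 yr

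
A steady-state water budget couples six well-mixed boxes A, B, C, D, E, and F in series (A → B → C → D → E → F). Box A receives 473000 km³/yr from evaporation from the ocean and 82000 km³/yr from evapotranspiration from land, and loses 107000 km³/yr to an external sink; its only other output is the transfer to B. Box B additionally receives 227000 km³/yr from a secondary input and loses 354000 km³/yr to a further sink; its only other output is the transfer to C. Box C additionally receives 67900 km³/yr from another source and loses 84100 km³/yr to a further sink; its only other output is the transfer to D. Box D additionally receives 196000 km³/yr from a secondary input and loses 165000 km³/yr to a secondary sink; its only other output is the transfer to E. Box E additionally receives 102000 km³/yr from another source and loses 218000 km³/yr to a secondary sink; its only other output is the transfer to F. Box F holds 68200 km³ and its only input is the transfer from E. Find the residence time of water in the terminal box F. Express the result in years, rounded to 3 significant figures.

Box A: F(A→B) = (473000 + 82000) − 107000 = 448000 km³/yr.
Box B: F(B→C) = (448000 + 227000) − 354000 = 321000 km³/yr.
Box C: F(C→D) = (321000 + 67900) − 84100 = 304800 km³/yr.
Box D: F(D→E) = (304800 + 196000) − 165000 = 335800 km³/yr.
Box E: F(E→F) = (335800 + 102000) − 218000 = 219800 km³/yr.
Box F throughput = its input = 219800 km³/yr; τ = 68200 / 219800 = 0.3103 yr.

0.310 yr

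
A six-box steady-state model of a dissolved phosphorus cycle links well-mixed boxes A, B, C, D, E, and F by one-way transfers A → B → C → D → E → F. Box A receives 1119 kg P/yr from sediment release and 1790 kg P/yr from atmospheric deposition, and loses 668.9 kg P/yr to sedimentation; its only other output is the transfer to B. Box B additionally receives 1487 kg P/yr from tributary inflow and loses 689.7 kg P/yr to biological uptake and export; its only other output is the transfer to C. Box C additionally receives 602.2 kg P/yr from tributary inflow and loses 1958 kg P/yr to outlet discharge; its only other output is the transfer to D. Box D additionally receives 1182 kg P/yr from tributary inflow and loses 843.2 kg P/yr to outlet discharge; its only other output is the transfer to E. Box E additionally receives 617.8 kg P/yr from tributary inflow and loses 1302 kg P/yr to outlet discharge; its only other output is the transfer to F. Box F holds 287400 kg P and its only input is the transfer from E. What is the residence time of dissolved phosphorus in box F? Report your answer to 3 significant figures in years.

215 yr

Box A: F(A→B) = (1119 + 1790) − 668.9 = 2240.1 kg P/yr.
Box B: F(B→C) = (2240.1 + 1487) − 689.7 = 3037.4 kg P/yr.
Box C: F(C→D) = (3037.4 + 602.2) − 1958 = 1681.6 kg P/yr.
Box D: F(D→E) = (1681.6 + 1182) − 843.2 = 2020.4 kg P/yr.
Box E: F(E→F) = (2020.4 + 617.8) − 1302 = 1336.2 kg P/yr.
Box F throughput = its input = 1336.2 kg P/yr; τ = 287400 / 1336.2 = 215.1 yr.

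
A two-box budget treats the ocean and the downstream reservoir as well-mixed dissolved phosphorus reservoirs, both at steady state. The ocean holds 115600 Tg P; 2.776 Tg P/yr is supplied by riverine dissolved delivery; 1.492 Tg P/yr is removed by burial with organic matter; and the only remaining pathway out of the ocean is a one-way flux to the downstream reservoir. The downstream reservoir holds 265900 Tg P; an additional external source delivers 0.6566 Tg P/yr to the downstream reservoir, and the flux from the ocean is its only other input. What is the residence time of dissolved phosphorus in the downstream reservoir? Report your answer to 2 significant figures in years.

Balance the ocean: ΣF_in = 2.7760 Tg P/yr.
Flux to the downstream reservoir = ΣF_in − (1.492) = 1.2840 Tg P/yr.
Total input to the downstream reservoir = 1.2840 + 0.6566 = 1.9406 Tg P/yr; at steady state this equals its total output.
τ = M / F = 265900 / 1.9406 = 137000 yr.

140000 yr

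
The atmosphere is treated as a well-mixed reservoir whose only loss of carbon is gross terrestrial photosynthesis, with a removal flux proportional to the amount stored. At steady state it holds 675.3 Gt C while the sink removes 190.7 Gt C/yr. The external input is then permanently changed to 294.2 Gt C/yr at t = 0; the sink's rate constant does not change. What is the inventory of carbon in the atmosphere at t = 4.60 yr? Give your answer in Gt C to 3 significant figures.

942 Gt C

Residence time τ = M₀/F₀ = 3.541 yr. The eventual steady state is M_∞ = M₀·(F₁/F₀) = 675.3 × 294.2/190.7 = 1041.8 Gt C.
The anomaly ΔM(t) = M(t) − M_∞ decays as ΔM₀·e^(−t/τ) with ΔM₀ = 675.3 − 1041.8 = −366.5 Gt C.
At t = 4.60 yr, e^(−t/τ) = e^(−1.299) = 0.2728, so ΔM = −99.98 Gt C and M = 1041.8 − 99.98 = 941.83 Gt C.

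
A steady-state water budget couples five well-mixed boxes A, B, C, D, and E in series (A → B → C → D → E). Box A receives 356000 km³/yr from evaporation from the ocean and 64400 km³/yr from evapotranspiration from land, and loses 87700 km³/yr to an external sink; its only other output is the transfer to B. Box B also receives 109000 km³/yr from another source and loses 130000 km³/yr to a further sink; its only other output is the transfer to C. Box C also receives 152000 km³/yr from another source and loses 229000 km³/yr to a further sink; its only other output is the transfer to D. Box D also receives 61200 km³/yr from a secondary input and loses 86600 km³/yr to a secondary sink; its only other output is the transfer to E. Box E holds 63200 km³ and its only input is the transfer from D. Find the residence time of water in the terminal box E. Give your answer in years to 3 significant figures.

Box A: F(A→B) = (356000 + 64400) − 87700 = 332700 km³/yr.
Box B: F(B→C) = (332700 + 109000) − 130000 = 311700 km³/yr.
Box C: F(C→D) = (311700 + 152000) − 229000 = 234700 km³/yr.
Box D: F(D→E) = (234700 + 61200) − 86600 = 209300 km³/yr.
Box E throughput = its input = 209300 km³/yr; τ = 63200 / 209300 = 0.3020 yr.

0.302 yr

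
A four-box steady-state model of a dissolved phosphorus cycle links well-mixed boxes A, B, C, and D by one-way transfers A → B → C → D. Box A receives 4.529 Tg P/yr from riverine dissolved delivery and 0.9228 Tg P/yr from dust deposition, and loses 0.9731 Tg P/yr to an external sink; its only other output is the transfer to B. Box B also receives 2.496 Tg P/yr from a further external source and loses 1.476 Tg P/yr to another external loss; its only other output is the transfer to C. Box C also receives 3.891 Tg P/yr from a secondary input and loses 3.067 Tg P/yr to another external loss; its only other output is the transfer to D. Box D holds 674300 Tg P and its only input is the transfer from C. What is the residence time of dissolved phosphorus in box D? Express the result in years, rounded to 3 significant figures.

Box A: F(A→B) = (4.529 + 0.9228) − 0.9731 = 4.4787 Tg P/yr.
Box B: F(B→C) = (4.4787 + 2.496) − 1.476 = 5.4987 Tg P/yr.
Box C: F(C→D) = (5.4987 + 3.891) − 3.067 = 6.3227 Tg P/yr.
Box D throughput = its input = 6.3227 Tg P/yr; τ = 674300 / 6.3227 = 106600 yr.

107000 yr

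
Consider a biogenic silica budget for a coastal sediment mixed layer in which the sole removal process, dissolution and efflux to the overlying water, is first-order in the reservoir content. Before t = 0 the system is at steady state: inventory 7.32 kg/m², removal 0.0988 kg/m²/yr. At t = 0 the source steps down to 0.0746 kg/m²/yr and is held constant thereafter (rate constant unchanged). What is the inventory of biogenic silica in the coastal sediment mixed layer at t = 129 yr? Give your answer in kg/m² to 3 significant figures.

5.84 kg/m²

Residence time τ = M₀/F₀ = 74.09 yr. The eventual steady state is M_∞ = M₀·(F₁/F₀) = 7.32 × 0.0746/0.0988 = 5.5270 kg/m².
The anomaly ΔM(t) = M(t) − M_∞ decays as ΔM₀·e^(−t/τ) with ΔM₀ = 7.32 − 5.5270 = 1.793 kg/m².
At t = 129 yr, e^(−t/τ) = e^(−1.741) = 0.1753, so ΔM = 0.3143 kg/m² and M = 5.5270 + 0.3143 = 5.8414 kg/m².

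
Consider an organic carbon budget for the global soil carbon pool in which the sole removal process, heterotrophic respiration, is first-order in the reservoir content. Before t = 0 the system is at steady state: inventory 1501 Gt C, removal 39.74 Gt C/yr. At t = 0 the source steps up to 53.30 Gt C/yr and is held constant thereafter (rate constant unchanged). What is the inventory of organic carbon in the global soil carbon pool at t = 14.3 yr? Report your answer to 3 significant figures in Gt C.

τ = M₀/F₀ = 1501/39.74 = 37.77 yr; rate constant k = 1/τ.
New steady state M_∞ = F₁/k = F₁·τ = 53.30 × 37.77 = 2013.2 Gt C.
M(t) = M_∞ + (M₀ − M_∞)·e^(−t/τ); t/τ = 14.3/37.77 = 0.3786, so e^(−t/τ) = 0.6848.
M(t) = 2013.2 − 512.2 × 0.6848 = 1662.4 Gt C.

1660 Gt C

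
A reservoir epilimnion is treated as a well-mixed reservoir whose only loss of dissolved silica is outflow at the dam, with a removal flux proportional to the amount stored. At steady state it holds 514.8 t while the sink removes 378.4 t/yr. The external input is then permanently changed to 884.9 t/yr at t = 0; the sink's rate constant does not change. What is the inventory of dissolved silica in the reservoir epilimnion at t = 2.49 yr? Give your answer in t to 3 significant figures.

Residence time τ = M₀/F₀ = 1.360 yr. The eventual steady state is M_∞ = M₀·(F₁/F₀) = 514.8 × 884.9/378.4 = 1203.9 t.
The anomaly ΔM(t) = M(t) − M_∞ decays as ΔM₀·e^(−t/τ) with ΔM₀ = 514.8 − 1203.9 = −689.1 t.
At t = 2.49 yr, e^(−t/τ) = e^(−1.830) = 0.1604, so ΔM = −110.5 t and M = 1203.9 − 110.5 = 1093.4 t.

1090 t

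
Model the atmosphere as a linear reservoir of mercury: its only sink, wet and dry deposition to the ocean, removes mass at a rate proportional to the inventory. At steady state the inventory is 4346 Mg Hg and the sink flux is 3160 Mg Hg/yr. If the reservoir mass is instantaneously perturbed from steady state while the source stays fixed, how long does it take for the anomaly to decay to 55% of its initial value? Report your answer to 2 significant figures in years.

For a linear reservoir the anomaly decays as exp(−t/τ) with τ = M/F = 4346/3160 = 1.375 yr.
exp(−t/τ) = 0.55 ⇒ t = −τ ln(0.55) = 1.375 × 0.5978 = 0.8222 yr.

0.82 yr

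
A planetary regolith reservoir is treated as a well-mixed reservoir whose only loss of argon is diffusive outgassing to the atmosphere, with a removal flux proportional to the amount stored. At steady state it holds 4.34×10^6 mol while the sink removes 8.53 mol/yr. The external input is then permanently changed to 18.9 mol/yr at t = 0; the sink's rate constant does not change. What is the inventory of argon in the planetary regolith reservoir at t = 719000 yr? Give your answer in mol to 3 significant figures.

The sink rate constant is k = F₀/M₀ = 8.53/4.34×10^6 = 1.965×10^-6 yr⁻¹.
Solving dM/dt = F₁ − kM with M(0) = M₀ gives M(t) = F₁/k + (M₀ − F₁/k)·e^(−kt).
F₁/k = 18.9/1.965×10^-6 = 9.6162×10^6 mol; kt = 1.965×10^-6 × 719000 = 1.413, e^(−kt) = 0.2434.
M(719000) = 9.6162×10^6 + (4.34×10^6 − 9.6162×10^6) × 0.2434 = 9.6162×10^6 − 1.284×10^6 = 8.3321×10^6 mol.

8.33×10^6 mol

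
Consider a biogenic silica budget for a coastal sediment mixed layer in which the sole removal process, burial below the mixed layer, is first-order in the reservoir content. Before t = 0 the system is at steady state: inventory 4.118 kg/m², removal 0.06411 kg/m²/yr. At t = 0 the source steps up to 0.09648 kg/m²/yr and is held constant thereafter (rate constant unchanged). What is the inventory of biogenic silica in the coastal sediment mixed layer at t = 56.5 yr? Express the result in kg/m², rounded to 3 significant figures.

5.33 kg/m²

The sink rate constant is k = F₀/M₀ = 0.06411/4.118 = 0.01557 yr⁻¹.
Solving dM/dt = F₁ − kM with M(0) = M₀ gives M(t) = F₁/k + (M₀ − F₁/k)·e^(−kt).
F₁/k = 0.09648/0.01557 = 6.1972 kg/m²; kt = 0.01557 × 56.5 = 0.8796, e^(−kt) = 0.4149.
M(56.5) = 6.1972 + (4.118 − 6.1972) × 0.4149 = 6.1972 − 0.8628 = 5.3345 kg/m².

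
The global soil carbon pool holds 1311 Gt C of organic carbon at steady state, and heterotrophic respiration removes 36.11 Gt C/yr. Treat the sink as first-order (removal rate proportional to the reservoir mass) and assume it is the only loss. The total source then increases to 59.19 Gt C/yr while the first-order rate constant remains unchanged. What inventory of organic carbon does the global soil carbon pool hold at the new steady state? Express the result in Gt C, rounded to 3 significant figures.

2150 Gt C

Rate constant k = F/M = 36.11 / 1311 = 0.02754 yr⁻¹.
At the new steady state, source = k·M_new ⇒ M_new = 59.19 / 0.02754 = 2149 Gt C.
(Equivalently M_new = M × F_new/F_old = 1311 × 59.19/36.11.)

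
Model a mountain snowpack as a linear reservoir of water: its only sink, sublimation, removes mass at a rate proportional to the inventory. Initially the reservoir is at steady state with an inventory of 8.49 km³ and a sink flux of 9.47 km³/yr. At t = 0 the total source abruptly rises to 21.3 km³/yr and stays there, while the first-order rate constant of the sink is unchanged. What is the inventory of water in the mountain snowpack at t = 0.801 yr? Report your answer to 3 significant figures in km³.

τ = M₀/F₀ = 8.49/9.47 = 0.8965 yr; rate constant k = 1/τ.
New steady state M_∞ = F₁/k = F₁·τ = 21.3 × 0.8965 = 19.096 km³.
M(t) = M_∞ + (M₀ − M_∞)·e^(−t/τ); t/τ = 0.801/0.8965 = 0.8935, so e^(−t/τ) = 0.4092.
M(t) = 19.096 − 10.61 × 0.4092 = 14.755 km³.

14.8 km³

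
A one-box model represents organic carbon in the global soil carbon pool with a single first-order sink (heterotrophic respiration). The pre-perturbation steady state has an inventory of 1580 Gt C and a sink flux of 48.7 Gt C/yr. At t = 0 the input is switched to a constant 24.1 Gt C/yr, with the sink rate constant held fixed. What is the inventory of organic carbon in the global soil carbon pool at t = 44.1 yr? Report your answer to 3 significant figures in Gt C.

987 Gt C

τ = M₀/F₀ = 1580/48.7 = 32.44 yr; rate constant k = 1/τ.
New steady state M_∞ = F₁/k = F₁·τ = 24.1 × 32.44 = 781.89 Gt C.
M(t) = M_∞ + (M₀ − M_∞)·e^(−t/τ); t/τ = 44.1/32.44 = 1.359, so e^(−t/τ) = 0.2568.
M(t) = 781.89 + 798.1 × 0.2568 = 986.88 Gt C.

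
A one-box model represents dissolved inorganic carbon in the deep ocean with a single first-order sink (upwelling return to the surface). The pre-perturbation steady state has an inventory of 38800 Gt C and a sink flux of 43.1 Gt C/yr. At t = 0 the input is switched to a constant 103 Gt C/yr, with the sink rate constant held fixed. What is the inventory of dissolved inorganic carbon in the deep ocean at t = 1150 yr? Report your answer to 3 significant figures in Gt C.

77700 Gt C

The sink rate constant is k = F₀/M₀ = 43.1/38800 = 0.001111 yr⁻¹.
Solving dM/dt = F₁ − kM with M(0) = M₀ gives M(t) = F₁/k + (M₀ − F₁/k)·e^(−kt).
F₁/k = 103/0.001111 = 92724 Gt C; kt = 0.001111 × 1150 = 1.277, e^(−kt) = 0.2787.
M(1150) = 92724 + (38800 − 92724) × 0.2787 = 92724 − 15030 = 77693 Gt C.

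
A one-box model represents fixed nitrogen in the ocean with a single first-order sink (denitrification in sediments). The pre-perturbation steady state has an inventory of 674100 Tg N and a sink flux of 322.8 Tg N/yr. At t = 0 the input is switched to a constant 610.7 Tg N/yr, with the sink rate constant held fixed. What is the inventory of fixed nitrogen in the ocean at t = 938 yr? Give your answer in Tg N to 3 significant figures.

892000 Tg N

τ = M₀/F₀ = 674100/322.8 = 2088 yr; rate constant k = 1/τ.
New steady state M_∞ = F₁/k = F₁·τ = 610.7 × 2088 = 1.2753×10^6 Tg N.
M(t) = M_∞ + (M₀ − M_∞)·e^(−t/τ); t/τ = 938/2088 = 0.4492, so e^(−t/τ) = 0.6382.
M(t) = 1.2753×10^6 − 601200 × 0.6382 = 891650 Tg N.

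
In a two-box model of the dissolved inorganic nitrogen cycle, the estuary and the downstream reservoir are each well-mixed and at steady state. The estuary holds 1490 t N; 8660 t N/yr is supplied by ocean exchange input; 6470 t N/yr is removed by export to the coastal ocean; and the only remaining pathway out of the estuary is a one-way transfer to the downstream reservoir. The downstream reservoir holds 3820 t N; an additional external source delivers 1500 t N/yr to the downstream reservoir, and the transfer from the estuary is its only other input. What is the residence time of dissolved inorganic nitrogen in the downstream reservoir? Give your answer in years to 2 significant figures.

1.0 yr

Balance the estuary: ΣF_in = 8660.0 t N/yr.
Transfer to the downstream reservoir = ΣF_in − (6470) = 2190.0 t N/yr.
Total input to the downstream reservoir = 2190.0 + 1500 = 3690.0 t N/yr; at steady state this equals its total output.
τ = M / F = 3820 / 3690.0 = 1.035 yr.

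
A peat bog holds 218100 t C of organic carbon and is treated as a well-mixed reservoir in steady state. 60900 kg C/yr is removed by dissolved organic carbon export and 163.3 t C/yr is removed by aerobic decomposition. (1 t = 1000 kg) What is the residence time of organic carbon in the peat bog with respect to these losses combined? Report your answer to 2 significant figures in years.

970 yr

Convert the dissolved organic carbon export flux: 60900 kg C/yr = 60.90 t C/yr.
Total removal = 60.90 + 163.3 = 224.20 t C/yr.
τ = M / ΣF_out = 218100 / 224.20 = 972.8 yr.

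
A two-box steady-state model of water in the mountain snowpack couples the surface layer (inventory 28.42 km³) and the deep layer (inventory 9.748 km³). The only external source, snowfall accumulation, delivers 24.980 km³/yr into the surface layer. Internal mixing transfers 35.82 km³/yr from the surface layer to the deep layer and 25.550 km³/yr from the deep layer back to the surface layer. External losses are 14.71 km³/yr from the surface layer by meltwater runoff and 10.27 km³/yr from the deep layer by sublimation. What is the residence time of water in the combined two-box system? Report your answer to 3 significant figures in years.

Treat the two boxes together as one reservoir: the mixing fluxes between them are internal recycling, so τ = ΣM / Σ(external losses).
M_total = 28.42 + 9.748 = 38.168 km³.
ΣF_external_out = 14.71 + 10.27 = 24.980 km³/yr.
τ = M_total / ΣF_ext = 38.168 / 24.980 = 1.528 yr.

1.53 yr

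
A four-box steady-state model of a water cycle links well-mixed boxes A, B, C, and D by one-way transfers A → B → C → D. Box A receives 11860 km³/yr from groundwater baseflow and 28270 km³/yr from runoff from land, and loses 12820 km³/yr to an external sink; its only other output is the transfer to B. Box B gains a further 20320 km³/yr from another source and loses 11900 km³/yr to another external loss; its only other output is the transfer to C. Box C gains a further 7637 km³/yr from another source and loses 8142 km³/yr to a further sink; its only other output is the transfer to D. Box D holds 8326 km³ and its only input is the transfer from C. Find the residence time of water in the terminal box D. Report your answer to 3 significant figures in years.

Box A: F(A→B) = (11860 + 28270) − 12820 = 27310 km³/yr.
Box B: F(B→C) = (27310 + 20320) − 11900 = 35730 km³/yr.
Box C: F(C→D) = (35730 + 7637) − 8142 = 35225 km³/yr.
Box D throughput = its input = 35225 km³/yr; τ = 8326 / 35225 = 0.2364 yr.

0.236 yr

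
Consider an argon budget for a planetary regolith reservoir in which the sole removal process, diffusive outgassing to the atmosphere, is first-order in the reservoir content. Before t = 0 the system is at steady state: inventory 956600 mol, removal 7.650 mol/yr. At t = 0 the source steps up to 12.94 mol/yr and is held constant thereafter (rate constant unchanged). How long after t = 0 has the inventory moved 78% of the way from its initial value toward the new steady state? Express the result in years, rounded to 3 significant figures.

τ = M₀/F₀ = 956600/7.650 = 125000 yr.
The remaining gap fraction is e^(−t/τ); 78% covered ⇒ e^(−t/τ) = 0.220.
t = −τ ln(0.220) = 125000 × 1.514 = 189300 yr.

189000 yr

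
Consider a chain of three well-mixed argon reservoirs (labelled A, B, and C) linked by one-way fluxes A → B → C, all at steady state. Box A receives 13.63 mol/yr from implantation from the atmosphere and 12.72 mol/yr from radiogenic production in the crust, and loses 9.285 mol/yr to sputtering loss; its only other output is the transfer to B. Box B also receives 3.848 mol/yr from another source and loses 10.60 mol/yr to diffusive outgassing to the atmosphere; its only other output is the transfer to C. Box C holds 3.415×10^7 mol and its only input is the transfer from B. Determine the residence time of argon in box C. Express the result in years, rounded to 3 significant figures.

Box A: F(A→B) = (13.63 + 12.72) − 9.285 = 17.065 mol/yr.
Box B: F(B→C) = (17.065 + 3.848) − 10.60 = 10.313 mol/yr.
Box C throughput = its input = 10.313 mol/yr; τ = 3.415×10^7 / 10.313 = 3.311×10^6 yr.

3.31×10^6 yr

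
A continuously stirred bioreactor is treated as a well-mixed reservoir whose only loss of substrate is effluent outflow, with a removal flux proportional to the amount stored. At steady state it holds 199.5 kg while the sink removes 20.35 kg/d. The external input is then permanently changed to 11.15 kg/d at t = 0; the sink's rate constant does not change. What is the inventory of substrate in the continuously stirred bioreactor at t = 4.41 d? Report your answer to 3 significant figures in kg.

167 kg

τ = M₀/F₀ = 199.5/20.35 = 9.803 d; rate constant k = 1/τ.
New steady state M_∞ = F₁/k = F₁·τ = 11.15 × 9.803 = 109.31 kg.
M(t) = M_∞ + (M₀ − M_∞)·e^(−t/τ); t/τ = 4.41/9.803 = 0.4498, so e^(−t/τ) = 0.6377.
M(t) = 109.31 + 90.19 × 0.6377 = 166.83 kg.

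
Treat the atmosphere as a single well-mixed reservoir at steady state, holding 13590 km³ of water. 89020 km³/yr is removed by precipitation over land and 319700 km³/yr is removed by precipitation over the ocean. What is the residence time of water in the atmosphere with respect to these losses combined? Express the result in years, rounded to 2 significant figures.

0.033 yr

Total removal = 89020 + 319700 = 408720 km³/yr.
τ = M / ΣF_out = 13590 / 408720 = 0.03325 yr.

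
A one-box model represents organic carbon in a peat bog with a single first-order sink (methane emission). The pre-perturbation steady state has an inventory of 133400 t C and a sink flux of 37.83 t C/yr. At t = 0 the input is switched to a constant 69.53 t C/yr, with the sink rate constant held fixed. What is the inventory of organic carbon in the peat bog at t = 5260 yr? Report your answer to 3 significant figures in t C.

220000 t C

Residence time τ = M₀/F₀ = 3526 yr. The eventual steady state is M_∞ = M₀·(F₁/F₀) = 133400 × 69.53/37.83 = 245180 t C.
The anomaly ΔM(t) = M(t) − M_∞ decays as ΔM₀·e^(−t/τ) with ΔM₀ = 133400 − 245180 = −111800 t C.
At t = 5260 yr, e^(−t/τ) = e^(−1.492) = 0.2250, so ΔM = −25150 t C and M = 245180 − 25150 = 220030 t C.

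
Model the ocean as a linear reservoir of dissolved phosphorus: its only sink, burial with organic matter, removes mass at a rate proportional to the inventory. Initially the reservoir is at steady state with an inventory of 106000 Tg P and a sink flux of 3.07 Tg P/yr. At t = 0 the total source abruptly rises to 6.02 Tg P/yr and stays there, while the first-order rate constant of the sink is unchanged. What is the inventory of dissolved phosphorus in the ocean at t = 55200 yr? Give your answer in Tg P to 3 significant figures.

The sink rate constant is k = F₀/M₀ = 3.07/106000 = 2.896×10^-5 yr⁻¹.
Solving dM/dt = F₁ − kM with M(0) = M₀ gives M(t) = F₁/k + (M₀ − F₁/k)·e^(−kt).
F₁/k = 6.02/2.896×10^-5 = 207860 Tg P; kt = 2.896×10^-5 × 55200 = 1.599, e^(−kt) = 0.2022.
M(55200) = 207860 + (106000 − 207860) × 0.2022 = 207860 − 20590 = 187270 Tg P.

187000 Tg P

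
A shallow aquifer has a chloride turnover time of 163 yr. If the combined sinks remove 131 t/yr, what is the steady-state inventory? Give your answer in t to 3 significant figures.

21400 t

τ = M/F ⇒ M = τ × F = 163 × 131 = 21350 t.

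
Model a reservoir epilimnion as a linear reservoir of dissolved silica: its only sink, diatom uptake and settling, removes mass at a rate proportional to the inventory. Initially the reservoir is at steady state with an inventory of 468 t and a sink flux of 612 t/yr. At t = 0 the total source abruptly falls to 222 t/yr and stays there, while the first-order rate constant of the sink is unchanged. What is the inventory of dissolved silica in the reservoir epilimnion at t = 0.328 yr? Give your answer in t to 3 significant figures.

364 t

τ = M₀/F₀ = 468/612 = 0.7647 yr; rate constant k = 1/τ.
New steady state M_∞ = F₁/k = F₁·τ = 222 × 0.7647 = 169.76 t.
M(t) = M_∞ + (M₀ − M_∞)·e^(−t/τ); t/τ = 0.328/0.7647 = 0.4289, so e^(−t/τ) = 0.6512.
M(t) = 169.76 + 298.2 × 0.6512 = 363.98 t.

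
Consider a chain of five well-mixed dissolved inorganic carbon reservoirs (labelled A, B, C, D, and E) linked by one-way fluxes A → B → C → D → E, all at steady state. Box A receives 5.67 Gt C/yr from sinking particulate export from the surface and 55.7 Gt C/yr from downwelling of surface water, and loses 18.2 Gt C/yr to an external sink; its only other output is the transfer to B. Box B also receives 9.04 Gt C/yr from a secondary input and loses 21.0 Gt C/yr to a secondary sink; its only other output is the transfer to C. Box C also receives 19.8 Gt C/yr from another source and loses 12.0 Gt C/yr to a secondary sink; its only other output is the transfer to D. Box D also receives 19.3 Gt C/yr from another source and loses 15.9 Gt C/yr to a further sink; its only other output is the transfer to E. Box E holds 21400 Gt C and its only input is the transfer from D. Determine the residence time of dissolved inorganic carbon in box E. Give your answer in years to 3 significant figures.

505 yr

Box A: F(A→B) = (5.67 + 55.7) − 18.2 = 43.170 Gt C/yr.
Box B: F(B→C) = (43.170 + 9.04) − 21.0 = 31.210 Gt C/yr.
Box C: F(C→D) = (31.210 + 19.8) − 12.0 = 39.010 Gt C/yr.
Box D: F(D→E) = (39.010 + 19.3) − 15.9 = 42.410 Gt C/yr.
Box E throughput = its input = 42.410 Gt C/yr; τ = 21400 / 42.410 = 504.6 yr.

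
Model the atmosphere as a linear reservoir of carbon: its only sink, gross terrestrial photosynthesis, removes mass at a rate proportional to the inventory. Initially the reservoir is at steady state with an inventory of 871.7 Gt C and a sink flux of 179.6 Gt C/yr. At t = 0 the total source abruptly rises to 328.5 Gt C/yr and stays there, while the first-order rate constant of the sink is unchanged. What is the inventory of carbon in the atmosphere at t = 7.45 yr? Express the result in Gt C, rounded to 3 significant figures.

The sink rate constant is k = F₀/M₀ = 179.6/871.7 = 0.2060 yr⁻¹.
Solving dM/dt = F₁ − kM with M(0) = M₀ gives M(t) = F₁/k + (M₀ − F₁/k)·e^(−kt).
F₁/k = 328.5/0.2060 = 1594.4 Gt C; kt = 0.2060 × 7.45 = 1.535, e^(−kt) = 0.2155.
M(7.45) = 1594.4 + (871.7 − 1594.4) × 0.2155 = 1594.4 − 155.7 = 1438.7 Gt C.

1440 Gt C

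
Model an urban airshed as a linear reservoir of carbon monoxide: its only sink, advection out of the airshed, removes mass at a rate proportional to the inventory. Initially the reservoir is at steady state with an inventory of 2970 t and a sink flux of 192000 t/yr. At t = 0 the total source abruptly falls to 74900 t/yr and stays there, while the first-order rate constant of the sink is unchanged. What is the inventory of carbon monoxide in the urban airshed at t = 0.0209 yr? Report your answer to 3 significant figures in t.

τ = M₀/F₀ = 2970/192000 = 0.01547 yr; rate constant k = 1/τ.
New steady state M_∞ = F₁/k = F₁·τ = 74900 × 0.01547 = 1158.6 t.
M(t) = M_∞ + (M₀ − M_∞)·e^(−t/τ); t/τ = 0.0209/0.01547 = 1.351, so e^(−t/τ) = 0.2590.
M(t) = 1158.6 + 1811 × 0.2590 = 1627.7 t.

1630 t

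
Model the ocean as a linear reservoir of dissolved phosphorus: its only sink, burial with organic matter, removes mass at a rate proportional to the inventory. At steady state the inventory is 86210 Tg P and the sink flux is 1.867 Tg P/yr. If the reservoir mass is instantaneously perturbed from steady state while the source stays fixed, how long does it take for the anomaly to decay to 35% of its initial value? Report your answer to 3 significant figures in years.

For a linear reservoir the anomaly decays as exp(−t/τ) with τ = M/F = 86210/1.867 = 46180 yr.
exp(−t/τ) = 0.35 ⇒ t = −τ ln(0.35) = 46180 × 1.050 = 48480 yr.

48500 yr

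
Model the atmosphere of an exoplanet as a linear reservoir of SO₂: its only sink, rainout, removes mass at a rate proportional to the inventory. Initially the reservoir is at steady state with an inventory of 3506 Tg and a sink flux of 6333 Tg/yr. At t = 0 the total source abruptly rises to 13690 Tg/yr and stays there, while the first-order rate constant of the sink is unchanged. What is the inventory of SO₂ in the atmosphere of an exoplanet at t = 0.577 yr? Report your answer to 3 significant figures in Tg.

τ = M₀/F₀ = 3506/6333 = 0.5536 yr; rate constant k = 1/τ.
New steady state M_∞ = F₁/k = F₁·τ = 13690 × 0.5536 = 7578.9 Tg.
M(t) = M_∞ + (M₀ − M_∞)·e^(−t/τ); t/τ = 0.577/0.5536 = 1.042, so e^(−t/τ) = 0.3527.
M(t) = 7578.9 − 4073 × 0.3527 = 6142.6 Tg.

6140 Tg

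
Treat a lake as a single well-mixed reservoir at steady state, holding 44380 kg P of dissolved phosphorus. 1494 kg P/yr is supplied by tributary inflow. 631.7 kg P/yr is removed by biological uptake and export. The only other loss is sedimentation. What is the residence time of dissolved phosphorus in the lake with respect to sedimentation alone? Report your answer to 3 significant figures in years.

At steady state ΣF_in = ΣF_out.
ΣF_in = 1494.0 kg P/yr.
Sedimentation flux = ΣF_in − (631.7) = 1494.0 − 631.7 = 862.3 kg P/yr.
τ = M / F = 44380 / 862.3 = 51.47 yr.

51.5 yr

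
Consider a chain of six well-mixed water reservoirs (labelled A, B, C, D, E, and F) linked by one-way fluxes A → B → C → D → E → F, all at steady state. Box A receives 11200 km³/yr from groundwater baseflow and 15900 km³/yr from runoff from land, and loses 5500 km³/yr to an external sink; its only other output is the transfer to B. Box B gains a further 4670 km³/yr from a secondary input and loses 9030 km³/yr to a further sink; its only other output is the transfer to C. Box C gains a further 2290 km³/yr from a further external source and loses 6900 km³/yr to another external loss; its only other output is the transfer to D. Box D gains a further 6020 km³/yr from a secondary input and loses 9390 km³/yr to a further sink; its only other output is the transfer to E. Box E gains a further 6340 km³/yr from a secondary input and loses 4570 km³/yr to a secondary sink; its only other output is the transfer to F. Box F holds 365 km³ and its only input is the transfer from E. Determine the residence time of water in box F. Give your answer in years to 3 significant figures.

Box A: F(A→B) = (11200 + 15900) − 5500 = 21600 km³/yr.
Box B: F(B→C) = (21600 + 4670) − 9030 = 17240 km³/yr.
Box C: F(C→D) = (17240 + 2290) − 6900 = 12630 km³/yr.
Box D: F(D→E) = (12630 + 6020) − 9390 = 9260.0 km³/yr.
Box E: F(E→F) = (9260.0 + 6340) − 4570 = 11030 km³/yr.
Box F throughput = its input = 11030 km³/yr; τ = 365 / 11030 = 0.03309 yr.

0.0331 yr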